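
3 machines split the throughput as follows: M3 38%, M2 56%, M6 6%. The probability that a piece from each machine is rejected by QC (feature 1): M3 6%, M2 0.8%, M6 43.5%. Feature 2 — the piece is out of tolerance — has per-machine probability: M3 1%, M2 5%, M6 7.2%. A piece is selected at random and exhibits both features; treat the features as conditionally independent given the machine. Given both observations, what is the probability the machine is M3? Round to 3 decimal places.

0.098

Compute prior × likelihood for every hypothesis:
  M3: 0.38 × 0.06 × 0.01 = 0.000228
  M2: 0.56 × 0.008 × 0.05 = 0.000224
  M6: 0.06 × 0.435 × 0.072 = 0.0018792
Total = 0.0023312.
P(M3 | evidence) = 0.000228 / 0.0023312 ≈ 0.098.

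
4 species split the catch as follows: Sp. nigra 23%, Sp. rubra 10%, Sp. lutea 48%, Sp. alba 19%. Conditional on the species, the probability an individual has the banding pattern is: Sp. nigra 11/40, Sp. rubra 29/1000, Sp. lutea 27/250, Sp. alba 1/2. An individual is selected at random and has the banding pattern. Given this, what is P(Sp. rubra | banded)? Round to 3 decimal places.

0.014

Unnormalized posteriors (prior × likelihood):
  Sp. nigra: 0.23 × 0.275 = 0.06325
  Sp. rubra: 0.1 × 0.029 = 0.0029
  Sp. lutea: 0.48 × 0.108 = 0.05184
  Sp. alba: 0.19 × 0.5 = 0.095
Sum = 0.21299.
P(Sp. rubra | evidence) = 0.0029 / 0.21299 ≈ 0.014.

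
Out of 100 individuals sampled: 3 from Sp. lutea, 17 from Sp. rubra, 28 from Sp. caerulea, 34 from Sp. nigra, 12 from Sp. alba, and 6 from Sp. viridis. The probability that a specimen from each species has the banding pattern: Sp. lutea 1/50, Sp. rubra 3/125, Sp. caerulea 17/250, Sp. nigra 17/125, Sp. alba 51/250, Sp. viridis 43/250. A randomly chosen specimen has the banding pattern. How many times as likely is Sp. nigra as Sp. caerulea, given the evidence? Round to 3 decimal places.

2.429

Compute prior × likelihood for every hypothesis:
  Sp. lutea: 0.03 × 0.02 = 0.0006
  Sp. rubra: 0.17 × 0.024 = 0.00408
  Sp. caerulea: 0.28 × 0.068 = 0.01904
  Sp. nigra: 0.34 × 0.136 = 0.04624
  Sp. alba: 0.12 × 0.204 = 0.02448
  Sp. viridis: 0.06 × 0.172 = 0.01032
Total = 0.10476.
The ratio is 0.04624 / 0.01904 (the normalizer cancels) = 2.429.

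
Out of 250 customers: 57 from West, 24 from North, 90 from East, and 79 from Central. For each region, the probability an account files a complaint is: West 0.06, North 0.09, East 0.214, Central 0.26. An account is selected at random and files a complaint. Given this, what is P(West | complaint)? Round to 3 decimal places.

0.075

Unnormalized posteriors (prior × likelihood):
  West: 0.228 × 0.06 = 0.01368
  North: 0.096 × 0.09 = 0.00864
  East: 0.36 × 0.214 = 0.07704
  Central: 0.316 × 0.26 = 0.08216
Sum = 0.18152.
P(West | evidence) = 0.01368 / 0.18152 ≈ 0.075.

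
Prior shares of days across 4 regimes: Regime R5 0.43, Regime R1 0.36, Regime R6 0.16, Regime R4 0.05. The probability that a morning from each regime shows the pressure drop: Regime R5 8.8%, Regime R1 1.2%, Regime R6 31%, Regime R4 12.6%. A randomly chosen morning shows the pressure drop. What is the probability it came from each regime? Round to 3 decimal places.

Compute prior × likelihood for every hypothesis:
  Regime R5: 0.43 × 0.088 = 0.03784
  Regime R1: 0.36 × 0.012 = 0.00432
  Regime R6: 0.16 × 0.31 = 0.0496
  Regime R4: 0.05 × 0.126 = 0.0063
Total = 0.09806.
P(Regime R5 | drop) = 0.03784/0.09806 ≈ 0.386
P(Regime R1 | drop) = 0.00432/0.09806 ≈ 0.044
P(Regime R6 | drop) = 0.0496/0.09806 ≈ 0.506
P(Regime R4 | drop) = 0.0063/0.09806 ≈ 0.064

Regime R5 0.386, Regime R1 0.044, Regime R6 0.506, Regime R4 0.064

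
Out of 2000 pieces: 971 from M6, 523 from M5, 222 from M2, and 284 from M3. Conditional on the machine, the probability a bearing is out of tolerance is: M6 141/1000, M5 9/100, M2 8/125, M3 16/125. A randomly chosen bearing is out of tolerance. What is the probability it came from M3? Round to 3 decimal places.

0.155

Unnormalized posteriors (prior × likelihood):
  M6: 0.4855 × 0.141 = 0.0684555
  M5: 0.2615 × 0.09 = 0.023535
  M2: 0.111 × 0.064 = 0.007104
  M3: 0.142 × 0.128 = 0.018176
Sum = 0.1172705.
P(M3 | evidence) = 0.018176 / 0.1172705 ≈ 0.155.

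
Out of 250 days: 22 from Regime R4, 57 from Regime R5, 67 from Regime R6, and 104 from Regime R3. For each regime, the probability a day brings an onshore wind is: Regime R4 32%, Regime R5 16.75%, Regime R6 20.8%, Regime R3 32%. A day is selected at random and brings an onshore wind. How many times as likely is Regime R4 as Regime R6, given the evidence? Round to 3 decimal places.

0.505

Unnormalized posteriors (prior × likelihood):
  Regime R4: 0.088 × 0.32 = 0.02816
  Regime R5: 0.228 × 0.1675 = 0.03819
  Regime R6: 0.268 × 0.208 = 0.055744
  Regime R3: 0.416 × 0.32 = 0.13312
Sum = 0.255214.
The ratio is 0.02816 / 0.055744 (the normalizer cancels) = 0.505.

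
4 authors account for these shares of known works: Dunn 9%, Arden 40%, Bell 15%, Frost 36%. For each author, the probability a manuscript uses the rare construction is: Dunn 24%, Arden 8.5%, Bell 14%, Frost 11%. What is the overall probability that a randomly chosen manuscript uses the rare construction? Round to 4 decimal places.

Prior × likelihood for each hypothesis:
  Dunn: 0.09 × 0.24 = 0.0216
  Arden: 0.4 × 0.085 = 0.034
  Bell: 0.15 × 0.14 = 0.021
  Frost: 0.36 × 0.11 = 0.0396
P(rare-form) = 0.0216 + 0.034 + 0.021 + 0.0396 = 0.1162 → 0.1162.

0.1162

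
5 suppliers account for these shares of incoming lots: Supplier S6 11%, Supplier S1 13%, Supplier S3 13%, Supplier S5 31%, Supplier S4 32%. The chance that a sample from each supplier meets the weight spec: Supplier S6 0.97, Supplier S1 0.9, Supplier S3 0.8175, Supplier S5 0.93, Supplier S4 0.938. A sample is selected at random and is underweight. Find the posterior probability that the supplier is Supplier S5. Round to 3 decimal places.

0.266

Taking complements, P(underweight | each) = Supplier S6 0.03, Supplier S1 0.1, Supplier S3 0.1825, Supplier S5 0.07, Supplier S4 0.062.
Prior × likelihood for each hypothesis:
  Supplier S6: 0.11 × 0.03 = 0.0033
  Supplier S1: 0.13 × 0.1 = 0.013
  Supplier S3: 0.13 × 0.1825 = 0.023725
  Supplier S5: 0.31 × 0.07 = 0.0217
  Supplier S4: 0.32 × 0.062 = 0.01984
Sum = 0.081565.
P(Supplier S5 | evidence) = 0.0217 / 0.081565 ≈ 0.266.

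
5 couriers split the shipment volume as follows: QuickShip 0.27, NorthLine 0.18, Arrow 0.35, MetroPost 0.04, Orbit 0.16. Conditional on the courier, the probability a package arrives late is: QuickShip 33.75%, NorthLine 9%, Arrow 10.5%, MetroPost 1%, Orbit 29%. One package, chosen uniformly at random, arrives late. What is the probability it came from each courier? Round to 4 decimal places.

QuickShip 0.4774, NorthLine 0.0849, Arrow 0.1925, MetroPost 0.0021, Orbit 0.2431

Compute prior × likelihood for every hypothesis:
  QuickShip: 0.27 × 0.3375 = 0.091125
  NorthLine: 0.18 × 0.09 = 0.0162
  Arrow: 0.35 × 0.105 = 0.03675
  MetroPost: 0.04 × 0.01 = 0.0004
  Orbit: 0.16 × 0.29 = 0.0464
Total = 0.190875.
P(QuickShip | late) = 0.091125/0.190875 ≈ 0.4774
P(NorthLine | late) = 0.0162/0.190875 ≈ 0.0849
P(Arrow | late) = 0.03675/0.190875 ≈ 0.1925
P(MetroPost | late) = 0.0004/0.190875 ≈ 0.0021
P(Orbit | late) = 0.0464/0.190875 ≈ 0.2431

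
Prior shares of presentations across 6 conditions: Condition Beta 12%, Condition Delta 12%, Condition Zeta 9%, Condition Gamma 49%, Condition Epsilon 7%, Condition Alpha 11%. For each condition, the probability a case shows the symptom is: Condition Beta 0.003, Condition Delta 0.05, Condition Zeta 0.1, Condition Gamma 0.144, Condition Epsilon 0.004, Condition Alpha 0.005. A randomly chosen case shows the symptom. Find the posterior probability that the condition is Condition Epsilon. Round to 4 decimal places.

Prior × likelihood for each hypothesis:
  Condition Beta: 0.12 × 0.003 = 0.00036
  Condition Delta: 0.12 × 0.05 = 0.006
  Condition Zeta: 0.09 × 0.1 = 0.009
  Condition Gamma: 0.49 × 0.144 = 0.07056
  Condition Epsilon: 0.07 × 0.004 = 0.00028
  Condition Alpha: 0.11 × 0.005 = 0.00055
Total = 0.08675.
P(Condition Epsilon | evidence) = 0.00028 / 0.08675 ≈ 0.0032.

0.0032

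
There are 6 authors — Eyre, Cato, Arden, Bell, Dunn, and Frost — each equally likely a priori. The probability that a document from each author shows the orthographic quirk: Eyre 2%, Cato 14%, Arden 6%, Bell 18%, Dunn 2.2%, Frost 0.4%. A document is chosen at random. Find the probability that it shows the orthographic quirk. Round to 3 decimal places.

With a uniform prior (1/6 each), posterior ∝ likelihood:
  Eyre: 0.02
  Cato: 0.14
  Arden: 0.06
  Bell: 0.18
  Dunn: 0.022
  Frost: 0.004
P(quirk) = (1/6) × (0.02 + 0.14 + 0.06 + 0.18 + 0.022 + 0.004) = 0.426/6 ≈ 0.071.

0.071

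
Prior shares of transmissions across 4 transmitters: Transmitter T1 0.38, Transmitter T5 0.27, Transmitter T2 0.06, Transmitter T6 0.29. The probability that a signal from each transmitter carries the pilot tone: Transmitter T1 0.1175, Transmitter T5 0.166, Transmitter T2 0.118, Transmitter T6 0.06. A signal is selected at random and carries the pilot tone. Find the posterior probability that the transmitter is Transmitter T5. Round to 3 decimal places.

0.393

Prior × likelihood for each hypothesis:
  Transmitter T1: 0.38 × 0.1175 = 0.04465
  Transmitter T5: 0.27 × 0.166 = 0.04482
  Transmitter T2: 0.06 × 0.118 = 0.00708
  Transmitter T6: 0.29 × 0.06 = 0.0174
Sum = 0.11395.
P(Transmitter T5 | evidence) = 0.04482 / 0.11395 ≈ 0.393.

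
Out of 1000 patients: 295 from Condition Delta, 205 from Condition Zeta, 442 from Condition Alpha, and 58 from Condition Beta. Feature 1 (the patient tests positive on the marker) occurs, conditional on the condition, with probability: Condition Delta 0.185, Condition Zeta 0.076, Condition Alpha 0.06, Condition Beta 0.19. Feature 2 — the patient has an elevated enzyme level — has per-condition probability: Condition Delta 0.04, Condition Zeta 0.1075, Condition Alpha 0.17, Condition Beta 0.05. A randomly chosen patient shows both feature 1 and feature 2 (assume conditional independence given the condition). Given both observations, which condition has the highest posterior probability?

Prior × likelihood for each hypothesis:
  Condition Delta: 0.295 × 0.185 × 0.04 = 0.002183
  Condition Zeta: 0.205 × 0.076 × 0.1075 = 0.00167485
  Condition Alpha: 0.442 × 0.06 × 0.17 = 0.0045084
  Condition Beta: 0.058 × 0.19 × 0.05 = 0.000551
Sum = 0.00891725.
Largest term belongs to Condition Alpha, so Condition Alpha is most probable.

Condition Alpha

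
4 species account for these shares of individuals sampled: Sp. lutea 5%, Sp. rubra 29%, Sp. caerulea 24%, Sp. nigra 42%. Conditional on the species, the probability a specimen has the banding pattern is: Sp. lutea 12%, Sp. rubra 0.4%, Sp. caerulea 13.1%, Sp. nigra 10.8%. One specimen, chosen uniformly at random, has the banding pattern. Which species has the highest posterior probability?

Prior × likelihood for each hypothesis:
  Sp. lutea: 0.05 × 0.12 = 0.006
  Sp. rubra: 0.29 × 0.004 = 0.00116
  Sp. caerulea: 0.24 × 0.131 = 0.03144
  Sp. nigra: 0.42 × 0.108 = 0.04536
Normalizing constant = 0.08396.
Largest term belongs to Sp. nigra, so Sp. nigra is most probable.

Sp. nigra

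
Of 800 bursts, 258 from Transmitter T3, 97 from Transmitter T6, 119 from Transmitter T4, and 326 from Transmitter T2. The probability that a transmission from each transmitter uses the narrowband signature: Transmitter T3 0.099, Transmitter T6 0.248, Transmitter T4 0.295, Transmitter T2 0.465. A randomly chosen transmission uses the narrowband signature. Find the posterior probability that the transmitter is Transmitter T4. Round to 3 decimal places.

0.149

Compute prior × likelihood for every hypothesis:
  Transmitter T3: 0.3225 × 0.099 = 0.0319275
  Transmitter T6: 0.12125 × 0.248 = 0.03007
  Transmitter T4: 0.14875 × 0.295 = 0.04388125
  Transmitter T2: 0.4075 × 0.465 = 0.1894875
Sum = 0.29536625.
P(Transmitter T4 | evidence) = 0.04388125 / 0.29536625 ≈ 0.149.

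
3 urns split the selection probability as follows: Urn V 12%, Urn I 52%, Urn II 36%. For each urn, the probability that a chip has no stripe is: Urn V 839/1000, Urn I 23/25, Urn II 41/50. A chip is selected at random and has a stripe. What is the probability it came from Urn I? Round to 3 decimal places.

Taking complements, P(striped | each) = Urn V 0.161, Urn I 0.08, Urn II 0.18.
Unnormalized posteriors (prior × likelihood):
  Urn V: 0.12 × 0.161 = 0.01932
  Urn I: 0.52 × 0.08 = 0.0416
  Urn II: 0.36 × 0.18 = 0.0648
Normalizing constant = 0.12572.
P(Urn I | evidence) = 0.0416 / 0.12572 ≈ 0.331.

0.331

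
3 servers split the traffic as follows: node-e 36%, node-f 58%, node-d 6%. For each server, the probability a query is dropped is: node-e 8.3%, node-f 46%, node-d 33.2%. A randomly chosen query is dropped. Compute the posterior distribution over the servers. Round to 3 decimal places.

node-e 0.094, node-f 0.843, node-d 0.063

Compute prior × likelihood for every hypothesis:
  node-e: 0.36 × 0.083 = 0.02988
  node-f: 0.58 × 0.46 = 0.2668
  node-d: 0.06 × 0.332 = 0.01992
Total = 0.3166.
P(node-e | dropped) = 0.02988/0.3166 ≈ 0.094
P(node-f | dropped) = 0.2668/0.3166 ≈ 0.843
P(node-d | dropped) = 0.01992/0.3166 ≈ 0.063
(Check: 0.094+0.843+0.063 = 1.000.)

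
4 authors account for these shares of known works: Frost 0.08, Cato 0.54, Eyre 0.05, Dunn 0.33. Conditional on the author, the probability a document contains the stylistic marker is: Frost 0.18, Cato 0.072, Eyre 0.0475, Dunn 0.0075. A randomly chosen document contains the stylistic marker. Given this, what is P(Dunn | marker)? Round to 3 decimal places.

Compute prior × likelihood for every hypothesis:
  Frost: 0.08 × 0.18 = 0.0144
  Cato: 0.54 × 0.072 = 0.03888
  Eyre: 0.05 × 0.0475 = 0.002375
  Dunn: 0.33 × 0.0075 = 0.002475
Sum = 0.05813.
P(Dunn | evidence) = 0.002475 / 0.05813 ≈ 0.043.

0.043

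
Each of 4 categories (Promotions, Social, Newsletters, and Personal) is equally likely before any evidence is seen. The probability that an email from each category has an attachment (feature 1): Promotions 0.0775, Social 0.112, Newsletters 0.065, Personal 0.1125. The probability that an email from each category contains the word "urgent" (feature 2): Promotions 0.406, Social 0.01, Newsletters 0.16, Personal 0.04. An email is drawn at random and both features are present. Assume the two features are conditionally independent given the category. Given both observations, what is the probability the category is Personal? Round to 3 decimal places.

Since the prior is uniform, the posterior is proportional to the likelihood:
  Promotions: 0.0775 × 0.406 = 0.031465
  Social: 0.112 × 0.01 = 0.00112
  Newsletters: 0.065 × 0.16 = 0.0104
  Personal: 0.1125 × 0.04 = 0.0045
Total = 0.047485.
P(Personal | evidence) = 0.0045 / 0.047485 ≈ 0.095.

0.095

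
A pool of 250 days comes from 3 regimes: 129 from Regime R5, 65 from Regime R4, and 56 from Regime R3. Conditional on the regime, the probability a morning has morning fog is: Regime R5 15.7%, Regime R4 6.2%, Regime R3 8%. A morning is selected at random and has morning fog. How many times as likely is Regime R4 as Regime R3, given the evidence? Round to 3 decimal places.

Unnormalized posteriors (prior × likelihood):
  Regime R5: 0.516 × 0.157 = 0.081012
  Regime R4: 0.26 × 0.062 = 0.01612
  Regime R3: 0.224 × 0.08 = 0.01792
Total = 0.115052.
The ratio is 0.01612 / 0.01792 (the normalizer cancels) = 0.900.

0.900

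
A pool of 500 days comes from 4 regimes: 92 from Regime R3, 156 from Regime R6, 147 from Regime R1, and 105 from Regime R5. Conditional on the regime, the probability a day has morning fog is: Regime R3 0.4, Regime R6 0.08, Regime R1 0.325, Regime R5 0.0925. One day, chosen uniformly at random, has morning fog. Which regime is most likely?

Regime R1

Unnormalized posteriors (prior × likelihood):
  Regime R3: 0.184 × 0.4 = 0.0736
  Regime R6: 0.312 × 0.08 = 0.02496
  Regime R1: 0.294 × 0.325 = 0.09555
  Regime R5: 0.21 × 0.0925 = 0.019425
Normalizing constant = 0.213535.
Largest term belongs to Regime R1, so Regime R1 is most probable.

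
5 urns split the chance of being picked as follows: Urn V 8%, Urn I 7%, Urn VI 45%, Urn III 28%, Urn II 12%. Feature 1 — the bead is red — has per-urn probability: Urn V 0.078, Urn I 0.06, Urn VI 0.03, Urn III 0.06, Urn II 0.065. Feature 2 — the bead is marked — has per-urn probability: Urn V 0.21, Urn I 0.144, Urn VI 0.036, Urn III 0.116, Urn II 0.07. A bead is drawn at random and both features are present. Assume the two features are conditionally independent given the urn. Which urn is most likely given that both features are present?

By Bayes' rule, posterior ∝ prior × likelihood:
  Urn V: 0.08 × 0.078 × 0.21 = 0.0013104
  Urn I: 0.07 × 0.06 × 0.144 = 0.0006048
  Urn VI: 0.45 × 0.03 × 0.036 = 0.000486
  Urn III: 0.28 × 0.06 × 0.116 = 0.0019488
  Urn II: 0.12 × 0.065 × 0.07 = 0.000546
Total = 0.004896.
Largest term belongs to Urn III, so Urn III is most probable.

Urn III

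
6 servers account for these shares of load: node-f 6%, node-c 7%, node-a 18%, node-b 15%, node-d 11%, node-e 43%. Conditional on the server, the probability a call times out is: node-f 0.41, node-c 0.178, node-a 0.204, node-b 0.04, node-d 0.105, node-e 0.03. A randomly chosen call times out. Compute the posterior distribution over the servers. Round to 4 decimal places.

node-f 0.2360, node-c 0.1195, node-a 0.3523, node-b 0.0576, node-d 0.1108, node-e 0.1238

Compute prior × likelihood for every hypothesis:
  node-f: 0.06 × 0.41 = 0.0246
  node-c: 0.07 × 0.178 = 0.01246
  node-a: 0.18 × 0.204 = 0.03672
  node-b: 0.15 × 0.04 = 0.006
  node-d: 0.11 × 0.105 = 0.01155
  node-e: 0.43 × 0.03 = 0.0129
Sum = 0.10423.
P(node-f | timeout) = 0.0246/0.10423 ≈ 0.2360
P(node-c | timeout) = 0.01246/0.10423 ≈ 0.1195
P(node-a | timeout) = 0.03672/0.10423 ≈ 0.3523
P(node-b | timeout) = 0.006/0.10423 ≈ 0.0576
P(node-d | timeout) = 0.01155/0.10423 ≈ 0.1108
P(node-e | timeout) = 0.0129/0.10423 ≈ 0.1238
(Check: 0.2360+0.1195+0.3523+0.0576+0.1108+0.1238 = 1.0000.)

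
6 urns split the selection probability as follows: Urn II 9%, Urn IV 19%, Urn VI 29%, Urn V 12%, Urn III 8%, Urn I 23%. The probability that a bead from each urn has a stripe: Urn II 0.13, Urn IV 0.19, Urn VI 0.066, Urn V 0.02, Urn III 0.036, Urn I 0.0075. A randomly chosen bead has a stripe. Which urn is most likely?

Urn IV

By Bayes' rule, posterior ∝ prior × likelihood:
  Urn II: 0.09 × 0.13 = 0.0117
  Urn IV: 0.19 × 0.19 = 0.0361
  Urn VI: 0.29 × 0.066 = 0.01914
  Urn V: 0.12 × 0.02 = 0.0024
  Urn III: 0.08 × 0.036 = 0.00288
  Urn I: 0.23 × 0.0075 = 0.001725
Total = 0.073945.
Largest term belongs to Urn IV, so Urn IV is most probable.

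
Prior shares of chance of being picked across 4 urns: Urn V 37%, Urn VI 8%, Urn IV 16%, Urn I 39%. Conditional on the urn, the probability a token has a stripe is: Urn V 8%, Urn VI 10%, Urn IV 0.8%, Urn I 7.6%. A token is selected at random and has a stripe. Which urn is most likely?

Compute prior × likelihood for every hypothesis:
  Urn V: 0.37 × 0.08 = 0.0296
  Urn VI: 0.08 × 0.1 = 0.008
  Urn IV: 0.16 × 0.008 = 0.00128
  Urn I: 0.39 × 0.076 = 0.02964
Sum = 0.06852.
Largest term belongs to Urn I, so Urn I is most probable.

Urn I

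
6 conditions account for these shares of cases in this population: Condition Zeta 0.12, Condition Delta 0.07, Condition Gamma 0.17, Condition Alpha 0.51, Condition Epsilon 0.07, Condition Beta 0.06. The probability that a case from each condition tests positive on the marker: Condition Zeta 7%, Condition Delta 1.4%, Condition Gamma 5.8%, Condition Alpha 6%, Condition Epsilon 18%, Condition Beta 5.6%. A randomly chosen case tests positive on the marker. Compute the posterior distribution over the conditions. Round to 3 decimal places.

Condition Zeta 0.128, Condition Delta 0.015, Condition Gamma 0.150, Condition Alpha 0.465, Condition Epsilon 0.191, Condition Beta 0.051

Prior × likelihood for each hypothesis:
  Condition Zeta: 0.12 × 0.07 = 0.0084
  Condition Delta: 0.07 × 0.014 = 0.00098
  Condition Gamma: 0.17 × 0.058 = 0.00986
  Condition Alpha: 0.51 × 0.06 = 0.0306
  Condition Epsilon: 0.07 × 0.18 = 0.0126
  Condition Beta: 0.06 × 0.056 = 0.00336
Total = 0.0658.
P(Condition Zeta | marker-positive) = 0.0084/0.0658 ≈ 0.128
P(Condition Delta | marker-positive) = 0.00098/0.0658 ≈ 0.015
P(Condition Gamma | marker-positive) = 0.00986/0.0658 ≈ 0.150
P(Condition Alpha | marker-positive) = 0.0306/0.0658 ≈ 0.465
P(Condition Epsilon | marker-positive) = 0.0126/0.0658 ≈ 0.191
P(Condition Beta | marker-positive) = 0.00336/0.0658 ≈ 0.051
(Check: 0.128+0.015+0.150+0.465+0.191+0.051 = 1.000.)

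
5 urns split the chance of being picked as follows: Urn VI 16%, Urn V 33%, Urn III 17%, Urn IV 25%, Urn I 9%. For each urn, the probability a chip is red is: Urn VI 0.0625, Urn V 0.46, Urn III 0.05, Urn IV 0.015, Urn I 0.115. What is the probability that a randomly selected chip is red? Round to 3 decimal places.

By Bayes' rule, posterior ∝ prior × likelihood:
  Urn VI: 0.16 × 0.0625 = 0.01
  Urn V: 0.33 × 0.46 = 0.1518
  Urn III: 0.17 × 0.05 = 0.0085
  Urn IV: 0.25 × 0.015 = 0.00375
  Urn I: 0.09 × 0.115 = 0.01035
P(red) = 0.01 + 0.1518 + 0.0085 + 0.00375 + 0.01035 = 0.1844 → 0.184.

0.184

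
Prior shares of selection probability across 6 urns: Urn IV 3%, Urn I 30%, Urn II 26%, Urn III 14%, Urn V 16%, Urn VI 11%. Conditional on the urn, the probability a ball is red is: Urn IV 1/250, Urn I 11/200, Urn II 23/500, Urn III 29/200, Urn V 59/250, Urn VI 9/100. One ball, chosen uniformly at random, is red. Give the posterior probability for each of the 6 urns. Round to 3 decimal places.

Compute prior × likelihood for every hypothesis:
  Urn IV: 0.03 × 0.004 = 0.00012
  Urn I: 0.3 × 0.055 = 0.0165
  Urn II: 0.26 × 0.046 = 0.01196
  Urn III: 0.14 × 0.145 = 0.0203
  Urn V: 0.16 × 0.236 = 0.03776
  Urn VI: 0.11 × 0.09 = 0.0099
Normalizing constant = 0.09654.
P(Urn IV | red) = 0.00012/0.09654 ≈ 0.001
P(Urn I | red) = 0.0165/0.09654 ≈ 0.171
P(Urn II | red) = 0.01196/0.09654 ≈ 0.124
P(Urn III | red) = 0.0203/0.09654 ≈ 0.210
P(Urn V | red) = 0.03776/0.09654 ≈ 0.391
P(Urn VI | red) = 0.0099/0.09654 ≈ 0.103
(Check: 0.001+0.171+0.124+0.210+0.391+0.103 = 1.000.)

Urn IV 0.001, Urn I 0.171, Urn II 0.124, Urn III 0.210, Urn V 0.391, Urn VI 0.103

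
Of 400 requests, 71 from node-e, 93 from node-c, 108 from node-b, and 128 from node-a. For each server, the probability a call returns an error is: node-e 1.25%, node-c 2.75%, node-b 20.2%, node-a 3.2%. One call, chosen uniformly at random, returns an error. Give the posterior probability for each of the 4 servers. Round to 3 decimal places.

node-e 0.030, node-c 0.087, node-b 0.743, node-a 0.140

By Bayes' rule, posterior ∝ prior × likelihood:
  node-e: 0.1775 × 0.0125 = 0.00221875
  node-c: 0.2325 × 0.0275 = 0.00639375
  node-b: 0.27 × 0.202 = 0.05454
  node-a: 0.32 × 0.032 = 0.01024
Sum = 0.0733925.
P(node-e | error) = 0.00221875/0.0733925 ≈ 0.030
P(node-c | error) = 0.00639375/0.0733925 ≈ 0.087
P(node-b | error) = 0.05454/0.0733925 ≈ 0.743
P(node-a | error) = 0.01024/0.0733925 ≈ 0.140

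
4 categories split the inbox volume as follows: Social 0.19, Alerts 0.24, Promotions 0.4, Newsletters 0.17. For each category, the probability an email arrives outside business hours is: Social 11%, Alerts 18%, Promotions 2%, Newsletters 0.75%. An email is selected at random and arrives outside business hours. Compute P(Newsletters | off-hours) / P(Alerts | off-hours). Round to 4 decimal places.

Unnormalized posteriors (prior × likelihood):
  Social: 0.19 × 0.11 = 0.0209
  Alerts: 0.24 × 0.18 = 0.0432
  Promotions: 0.4 × 0.02 = 0.008
  Newsletters: 0.17 × 0.0075 = 0.001275
Sum = 0.073375.
The ratio is 0.001275 / 0.0432 (the normalizer cancels) = 0.0295.

0.0295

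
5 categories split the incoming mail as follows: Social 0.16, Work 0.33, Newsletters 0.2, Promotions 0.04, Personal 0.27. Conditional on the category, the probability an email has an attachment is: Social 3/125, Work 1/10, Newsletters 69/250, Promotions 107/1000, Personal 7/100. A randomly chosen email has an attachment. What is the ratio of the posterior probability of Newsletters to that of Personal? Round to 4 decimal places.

Unnormalized posteriors (prior × likelihood):
  Social: 0.16 × 0.024 = 0.00384
  Work: 0.33 × 0.1 = 0.033
  Newsletters: 0.2 × 0.276 = 0.0552
  Promotions: 0.04 × 0.107 = 0.00428
  Personal: 0.27 × 0.07 = 0.0189
Sum = 0.11522.
The ratio is 0.0552 / 0.0189 (the normalizer cancels) = 2.9206.

2.9206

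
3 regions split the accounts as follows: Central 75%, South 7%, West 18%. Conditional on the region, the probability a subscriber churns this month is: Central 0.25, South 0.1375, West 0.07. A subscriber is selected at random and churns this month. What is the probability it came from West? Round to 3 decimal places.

0.060

Unnormalized posteriors (prior × likelihood):
  Central: 0.75 × 0.25 = 0.1875
  South: 0.07 × 0.1375 = 0.009625
  West: 0.18 × 0.07 = 0.0126
Total = 0.209725.
P(West | evidence) = 0.0126 / 0.209725 ≈ 0.060.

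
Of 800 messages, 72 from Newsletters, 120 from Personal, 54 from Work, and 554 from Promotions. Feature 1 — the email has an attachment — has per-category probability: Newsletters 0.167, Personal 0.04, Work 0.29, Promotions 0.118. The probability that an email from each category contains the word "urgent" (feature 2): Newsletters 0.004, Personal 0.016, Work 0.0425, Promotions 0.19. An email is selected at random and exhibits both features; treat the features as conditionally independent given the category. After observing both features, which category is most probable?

Promotions

By Bayes' rule, posterior ∝ prior × likelihood:
  Newsletters: 0.09 × 0.167 × 0.004 = 0.00006012
  Personal: 0.15 × 0.04 × 0.016 = 0.000096
  Work: 0.0675 × 0.29 × 0.0425 = 0.0008319375
  Promotions: 0.6925 × 0.118 × 0.19 = 0.01552585
Sum = 0.0165139075.
Largest term belongs to Promotions, so Promotions is most probable.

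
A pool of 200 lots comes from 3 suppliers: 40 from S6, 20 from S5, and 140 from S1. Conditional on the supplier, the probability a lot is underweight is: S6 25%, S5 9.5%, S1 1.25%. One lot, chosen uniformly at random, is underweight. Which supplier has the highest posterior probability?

S6

Compute prior × likelihood for every hypothesis:
  S6: 0.2 × 0.25 = 0.05
  S5: 0.1 × 0.095 = 0.0095
  S1: 0.7 × 0.0125 = 0.00875
Sum = 0.06825.
Largest term belongs to S6, so S6 is most probable.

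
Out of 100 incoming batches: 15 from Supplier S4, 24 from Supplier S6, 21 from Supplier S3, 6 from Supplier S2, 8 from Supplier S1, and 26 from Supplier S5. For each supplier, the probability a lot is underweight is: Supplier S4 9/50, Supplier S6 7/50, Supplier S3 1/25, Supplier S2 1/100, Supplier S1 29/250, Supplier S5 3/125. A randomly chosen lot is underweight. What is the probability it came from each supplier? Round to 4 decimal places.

Supplier S4 0.3172, Supplier S6 0.3947, Supplier S3 0.0987, Supplier S2 0.0070, Supplier S1 0.1090, Supplier S5 0.0733

By Bayes' rule, posterior ∝ prior × likelihood:
  Supplier S4: 0.15 × 0.18 = 0.027
  Supplier S6: 0.24 × 0.14 = 0.0336
  Supplier S3: 0.21 × 0.04 = 0.0084
  Supplier S2: 0.06 × 0.01 = 0.0006
  Supplier S1: 0.08 × 0.116 = 0.00928
  Supplier S5: 0.26 × 0.024 = 0.00624
Total = 0.08512.
P(Supplier S4 | underweight) = 0.027/0.08512 ≈ 0.3172
P(Supplier S6 | underweight) = 0.0336/0.08512 ≈ 0.3947
P(Supplier S3 | underweight) = 0.0084/0.08512 ≈ 0.0987
P(Supplier S2 | underweight) = 0.0006/0.08512 ≈ 0.0070
P(Supplier S1 | underweight) = 0.00928/0.08512 ≈ 0.1090
P(Supplier S5 | underweight) = 0.00624/0.08512 ≈ 0.0733
(Check: 0.3172+0.3947+0.0987+0.0070+0.1090+0.0733 = 0.9999.)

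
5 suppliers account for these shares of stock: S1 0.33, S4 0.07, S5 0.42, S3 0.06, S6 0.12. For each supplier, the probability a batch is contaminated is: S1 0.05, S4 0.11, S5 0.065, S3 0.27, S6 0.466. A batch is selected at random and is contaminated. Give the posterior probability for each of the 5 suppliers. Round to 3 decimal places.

S1 0.133, S4 0.062, S5 0.221, S3 0.131, S6 0.452

Prior × likelihood for each hypothesis:
  S1: 0.33 × 0.05 = 0.0165
  S4: 0.07 × 0.11 = 0.0077
  S5: 0.42 × 0.065 = 0.0273
  S3: 0.06 × 0.27 = 0.0162
  S6: 0.12 × 0.466 = 0.05592
Total = 0.12362.
P(S1 | contaminated) = 0.0165/0.12362 ≈ 0.133
P(S4 | contaminated) = 0.0077/0.12362 ≈ 0.062
P(S5 | contaminated) = 0.0273/0.12362 ≈ 0.221
P(S3 | contaminated) = 0.0162/0.12362 ≈ 0.131
P(S6 | contaminated) = 0.05592/0.12362 ≈ 0.452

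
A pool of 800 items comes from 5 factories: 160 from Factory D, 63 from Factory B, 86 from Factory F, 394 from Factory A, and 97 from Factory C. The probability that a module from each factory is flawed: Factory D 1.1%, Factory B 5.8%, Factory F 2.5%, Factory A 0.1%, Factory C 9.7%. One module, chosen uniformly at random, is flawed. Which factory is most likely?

Compute prior × likelihood for every hypothesis:
  Factory D: 0.2 × 0.011 = 0.0022
  Factory B: 0.07875 × 0.058 = 0.0045675
  Factory F: 0.1075 × 0.025 = 0.0026875
  Factory A: 0.4925 × 0.001 = 0.0004925
  Factory C: 0.12125 × 0.097 = 0.01176125
Total = 0.02170875.
Largest term belongs to Factory C, so Factory C is most probable.

Factory C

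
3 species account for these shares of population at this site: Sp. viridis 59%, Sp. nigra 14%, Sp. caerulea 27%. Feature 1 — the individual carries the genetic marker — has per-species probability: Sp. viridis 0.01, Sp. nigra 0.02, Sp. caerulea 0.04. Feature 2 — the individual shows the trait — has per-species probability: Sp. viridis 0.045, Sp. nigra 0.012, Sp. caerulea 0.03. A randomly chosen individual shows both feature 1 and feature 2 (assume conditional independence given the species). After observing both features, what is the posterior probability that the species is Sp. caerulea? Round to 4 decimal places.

Unnormalized posteriors (prior × likelihood):
  Sp. viridis: 0.59 × 0.01 × 0.045 = 0.0002655
  Sp. nigra: 0.14 × 0.02 × 0.012 = 0.0000336
  Sp. caerulea: 0.27 × 0.04 × 0.03 = 0.000324
Sum = 0.0006231.
P(Sp. caerulea | evidence) = 0.000324 / 0.0006231 ≈ 0.5200.

0.5200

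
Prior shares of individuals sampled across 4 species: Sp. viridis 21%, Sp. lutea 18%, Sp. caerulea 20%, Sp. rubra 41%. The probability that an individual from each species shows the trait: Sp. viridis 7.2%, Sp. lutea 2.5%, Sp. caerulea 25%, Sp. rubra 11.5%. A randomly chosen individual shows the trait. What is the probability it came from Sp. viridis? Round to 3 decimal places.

Prior × likelihood for each hypothesis:
  Sp. viridis: 0.21 × 0.072 = 0.01512
  Sp. lutea: 0.18 × 0.025 = 0.0045
  Sp. caerulea: 0.2 × 0.25 = 0.05
  Sp. rubra: 0.41 × 0.115 = 0.04715
Normalizing constant = 0.11677.
P(Sp. viridis | evidence) = 0.01512 / 0.11677 ≈ 0.129.

0.129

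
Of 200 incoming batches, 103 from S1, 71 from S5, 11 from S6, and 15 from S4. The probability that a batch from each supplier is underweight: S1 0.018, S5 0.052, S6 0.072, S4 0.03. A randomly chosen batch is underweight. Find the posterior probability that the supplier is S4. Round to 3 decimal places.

Prior × likelihood for each hypothesis:
  S1: 0.515 × 0.018 = 0.00927
  S5: 0.355 × 0.052 = 0.01846
  S6: 0.055 × 0.072 = 0.00396
  S4: 0.075 × 0.03 = 0.00225
Total = 0.03394.
P(S4 | evidence) = 0.00225 / 0.03394 ≈ 0.066.

0.066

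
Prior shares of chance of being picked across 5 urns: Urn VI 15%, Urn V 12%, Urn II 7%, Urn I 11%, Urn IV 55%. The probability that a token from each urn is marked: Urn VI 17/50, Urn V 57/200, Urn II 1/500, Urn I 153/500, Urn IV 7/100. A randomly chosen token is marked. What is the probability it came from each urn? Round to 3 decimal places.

Urn VI 0.324, Urn V 0.217, Urn II 0.001, Urn I 0.214, Urn IV 0.244

By Bayes' rule, posterior ∝ prior × likelihood:
  Urn VI: 0.15 × 0.34 = 0.051
  Urn V: 0.12 × 0.285 = 0.0342
  Urn II: 0.07 × 0.002 = 0.00014
  Urn I: 0.11 × 0.306 = 0.03366
  Urn IV: 0.55 × 0.07 = 0.0385
Total = 0.1575.
P(Urn VI | marked) = 0.051/0.1575 ≈ 0.324
P(Urn V | marked) = 0.0342/0.1575 ≈ 0.217
P(Urn II | marked) = 0.00014/0.1575 ≈ 0.001
P(Urn I | marked) = 0.03366/0.1575 ≈ 0.214
P(Urn IV | marked) = 0.0385/0.1575 ≈ 0.244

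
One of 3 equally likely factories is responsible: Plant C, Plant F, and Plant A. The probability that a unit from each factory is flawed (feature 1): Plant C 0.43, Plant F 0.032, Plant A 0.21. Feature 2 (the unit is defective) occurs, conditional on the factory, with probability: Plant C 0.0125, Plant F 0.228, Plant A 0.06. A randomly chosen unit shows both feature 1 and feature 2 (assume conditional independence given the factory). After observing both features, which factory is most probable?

Plant A

With a uniform prior (1/3 each), posterior ∝ likelihood:
  Plant C: 0.43 × 0.0125 = 0.005375
  Plant F: 0.032 × 0.228 = 0.007296
  Plant A: 0.21 × 0.06 = 0.0126
Normalizing constant = 0.025271.
Largest term belongs to Plant A, so Plant A is most probable.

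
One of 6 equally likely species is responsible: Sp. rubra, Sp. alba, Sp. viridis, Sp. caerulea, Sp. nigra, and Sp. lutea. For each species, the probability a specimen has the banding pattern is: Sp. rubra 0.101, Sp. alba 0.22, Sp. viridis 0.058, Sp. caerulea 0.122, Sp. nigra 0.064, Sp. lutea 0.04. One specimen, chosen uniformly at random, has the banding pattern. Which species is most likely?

Since the prior is uniform, the posterior is proportional to the likelihood:
  Sp. rubra: 0.101
  Sp. alba: 0.22
  Sp. viridis: 0.058
  Sp. caerulea: 0.122
  Sp. nigra: 0.064
  Sp. lutea: 0.04
Sum = 0.605.
Largest term belongs to Sp. alba, so Sp. alba is most probable.

Sp. alba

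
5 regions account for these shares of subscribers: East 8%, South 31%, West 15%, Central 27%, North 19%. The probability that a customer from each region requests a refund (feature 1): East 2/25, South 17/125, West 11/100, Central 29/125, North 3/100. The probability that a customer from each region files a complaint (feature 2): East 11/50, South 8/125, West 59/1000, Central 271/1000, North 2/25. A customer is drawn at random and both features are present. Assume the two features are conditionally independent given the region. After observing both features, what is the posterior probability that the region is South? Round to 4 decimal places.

Unnormalized posteriors (prior × likelihood):
  East: 0.08 × 0.08 × 0.22 = 0.001408
  South: 0.31 × 0.136 × 0.064 = 0.00269824
  West: 0.15 × 0.11 × 0.059 = 0.0009735
  Central: 0.27 × 0.232 × 0.271 = 0.01697544
  North: 0.19 × 0.03 × 0.08 = 0.000456
Total = 0.02251118.
P(South | evidence) = 0.00269824 / 0.02251118 ≈ 0.1199.

0.1199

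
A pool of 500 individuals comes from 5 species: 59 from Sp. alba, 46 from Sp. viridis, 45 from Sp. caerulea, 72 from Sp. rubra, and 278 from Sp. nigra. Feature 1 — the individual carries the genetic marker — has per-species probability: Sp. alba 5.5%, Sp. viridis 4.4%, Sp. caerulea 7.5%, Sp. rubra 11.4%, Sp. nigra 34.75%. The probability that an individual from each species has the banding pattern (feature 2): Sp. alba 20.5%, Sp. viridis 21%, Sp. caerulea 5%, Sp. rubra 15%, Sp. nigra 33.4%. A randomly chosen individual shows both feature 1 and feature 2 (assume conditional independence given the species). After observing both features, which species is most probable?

By Bayes' rule, posterior ∝ prior × likelihood:
  Sp. alba: 0.118 × 0.055 × 0.205 = 0.00133045
  Sp. viridis: 0.092 × 0.044 × 0.21 = 0.00085008
  Sp. caerulea: 0.09 × 0.075 × 0.05 = 0.0003375
  Sp. rubra: 0.144 × 0.114 × 0.15 = 0.0024624
  Sp. nigra: 0.556 × 0.3475 × 0.334 = 0.06453214
Normalizing constant = 0.06951257.
Largest term belongs to Sp. nigra, so Sp. nigra is most probable.

Sp. nigra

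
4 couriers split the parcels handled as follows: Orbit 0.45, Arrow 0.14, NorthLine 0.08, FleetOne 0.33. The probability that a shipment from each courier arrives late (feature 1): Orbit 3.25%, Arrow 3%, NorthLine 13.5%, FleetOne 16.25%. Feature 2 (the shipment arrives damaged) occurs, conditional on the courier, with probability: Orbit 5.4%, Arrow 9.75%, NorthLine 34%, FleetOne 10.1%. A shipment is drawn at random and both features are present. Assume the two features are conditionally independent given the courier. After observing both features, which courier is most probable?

FleetOne

By Bayes' rule, posterior ∝ prior × likelihood:
  Orbit: 0.45 × 0.0325 × 0.054 = 0.00078975
  Arrow: 0.14 × 0.03 × 0.0975 = 0.0004095
  NorthLine: 0.08 × 0.135 × 0.34 = 0.003672
  FleetOne: 0.33 × 0.1625 × 0.101 = 0.005416125
Normalizing constant = 0.010287375.
Largest term belongs to FleetOne, so FleetOne is most probable.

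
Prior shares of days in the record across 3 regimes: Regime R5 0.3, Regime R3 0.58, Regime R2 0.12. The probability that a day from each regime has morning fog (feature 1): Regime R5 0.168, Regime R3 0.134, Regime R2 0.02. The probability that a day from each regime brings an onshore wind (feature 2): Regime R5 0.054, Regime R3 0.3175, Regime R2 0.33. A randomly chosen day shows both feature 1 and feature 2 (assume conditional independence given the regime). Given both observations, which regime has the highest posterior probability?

Regime R3

Prior × likelihood for each hypothesis:
  Regime R5: 0.3 × 0.168 × 0.054 = 0.0027216
  Regime R3: 0.58 × 0.134 × 0.3175 = 0.0246761
  Regime R2: 0.12 × 0.02 × 0.33 = 0.000792
Normalizing constant = 0.0281897.
Largest term belongs to Regime R3, so Regime R3 is most probable.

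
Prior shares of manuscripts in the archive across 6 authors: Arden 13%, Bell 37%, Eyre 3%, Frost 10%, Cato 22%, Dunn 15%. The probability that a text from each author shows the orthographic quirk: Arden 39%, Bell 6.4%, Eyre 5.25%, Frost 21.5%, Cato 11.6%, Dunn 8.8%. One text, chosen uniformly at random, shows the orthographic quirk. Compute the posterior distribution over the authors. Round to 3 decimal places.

Arden 0.372, Bell 0.174, Eyre 0.012, Frost 0.158, Cato 0.187, Dunn 0.097

Unnormalized posteriors (prior × likelihood):
  Arden: 0.13 × 0.39 = 0.0507
  Bell: 0.37 × 0.064 = 0.02368
  Eyre: 0.03 × 0.0525 = 0.001575
  Frost: 0.1 × 0.215 = 0.0215
  Cato: 0.22 × 0.116 = 0.02552
  Dunn: 0.15 × 0.088 = 0.0132
Sum = 0.136175.
P(Arden | quirk) = 0.0507/0.136175 ≈ 0.372
P(Bell | quirk) = 0.02368/0.136175 ≈ 0.174
P(Eyre | quirk) = 0.001575/0.136175 ≈ 0.012
P(Frost | quirk) = 0.0215/0.136175 ≈ 0.158
P(Cato | quirk) = 0.02552/0.136175 ≈ 0.187
P(Dunn | quirk) = 0.0132/0.136175 ≈ 0.097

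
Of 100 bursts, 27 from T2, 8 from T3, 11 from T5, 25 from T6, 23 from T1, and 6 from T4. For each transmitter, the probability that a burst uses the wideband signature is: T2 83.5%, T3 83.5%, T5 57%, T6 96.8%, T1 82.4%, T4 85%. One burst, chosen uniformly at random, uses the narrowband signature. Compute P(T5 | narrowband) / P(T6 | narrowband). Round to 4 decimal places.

Taking complements, P(narrowband | each) = T2 0.165, T3 0.165, T5 0.43, T6 0.032, T1 0.176, T4 0.15.
Unnormalized posteriors (prior × likelihood):
  T2: 0.27 × 0.165 = 0.04455
  T3: 0.08 × 0.165 = 0.0132
  T5: 0.11 × 0.43 = 0.0473
  T6: 0.25 × 0.032 = 0.008
  T1: 0.23 × 0.176 = 0.04048
  T4: 0.06 × 0.15 = 0.009
Sum = 0.16253.
The ratio is 0.0473 / 0.008 (the normalizer cancels) = 5.9125.

5.9125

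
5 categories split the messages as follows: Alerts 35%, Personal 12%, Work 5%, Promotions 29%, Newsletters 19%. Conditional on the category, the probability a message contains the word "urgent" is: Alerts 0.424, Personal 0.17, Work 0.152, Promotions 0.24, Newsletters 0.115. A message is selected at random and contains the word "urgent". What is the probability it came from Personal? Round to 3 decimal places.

0.076

By Bayes' rule, posterior ∝ prior × likelihood:
  Alerts: 0.35 × 0.424 = 0.1484
  Personal: 0.12 × 0.17 = 0.0204
  Work: 0.05 × 0.152 = 0.0076
  Promotions: 0.29 × 0.24 = 0.0696
  Newsletters: 0.19 × 0.115 = 0.02185
Normalizing constant = 0.26785.
P(Personal | evidence) = 0.0204 / 0.26785 ≈ 0.076.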